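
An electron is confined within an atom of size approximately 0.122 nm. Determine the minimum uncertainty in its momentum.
4.322 × 10^-25 kg·m/s

Using the Heisenberg uncertainty principle:
ΔxΔp ≥ ℏ/2

With Δx ≈ L = 1.220e-10 m (the confinement size):
Δp_min = ℏ/(2Δx)
Δp_min = (1.055e-34 J·s) / (2 × 1.220e-10 m)
Δp_min = 4.322e-25 kg·m/s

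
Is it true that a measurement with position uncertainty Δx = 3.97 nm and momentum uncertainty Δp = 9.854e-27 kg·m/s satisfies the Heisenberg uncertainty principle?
No, it violates the uncertainty principle (impossible measurement).

Calculate the product ΔxΔp:
ΔxΔp = (3.970e-09 m) × (9.854e-27 kg·m/s)
ΔxΔp = 3.912e-35 J·s

Compare to the minimum allowed value ℏ/2:
ℏ/2 = 5.273e-35 J·s

Since ΔxΔp = 3.912e-35 J·s < 5.273e-35 J·s = ℏ/2,
the measurement violates the uncertainty principle.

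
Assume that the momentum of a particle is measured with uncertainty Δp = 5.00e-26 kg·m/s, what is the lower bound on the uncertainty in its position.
1.055 nm

Using the Heisenberg uncertainty principle:
ΔxΔp ≥ ℏ/2

The minimum uncertainty in position is:
Δx_min = ℏ/(2Δp)
Δx_min = (1.055e-34 J·s) / (2 × 5.000e-26 kg·m/s)
Δx_min = 1.055e-09 m = 1.055 nm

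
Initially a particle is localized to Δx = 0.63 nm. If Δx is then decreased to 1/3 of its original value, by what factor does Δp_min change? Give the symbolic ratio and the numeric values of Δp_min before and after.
Original Δp_min = 8.370 × 10^-26 kg·m/s; new Δp'_min = 2.511 × 10^-25 kg·m/s; ratio Δp'_min/Δp_min = 3.

From the uncertainty principle ΔxΔp ≥ ℏ/2, the minimum momentum uncertainty is Δp_min = ℏ/(2Δx).

Original (Δx = 0.63 nm = 6.300e-10 m):
Δp_min = (1.055e-34 J·s)/(2 × 6.300e-10 m) = 8.370e-26 kg·m/s

When Δx → (1/3)Δx:
Δp'_min = ℏ/(2 × (1/3)Δx) = 3 × ℏ/(2Δx) = 3 × Δp_min
Δp'_min = 3 × 8.370e-26 kg·m/s = 2.511e-25 kg·m/s

Since Δp_min ∝ 1/Δx, when Δx is decreased to 1/3 of its original value, Δp_min increases to 3 times its original value.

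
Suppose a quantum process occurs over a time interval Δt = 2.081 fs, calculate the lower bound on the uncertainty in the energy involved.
158.148 meV

Using the energy-time uncertainty principle:
ΔEΔt ≥ ℏ/2

The minimum uncertainty in energy is:
ΔE_min = ℏ/(2Δt)
ΔE_min = (1.055e-34 J·s) / (2 × 2.081e-15 s)
ΔE_min = 2.534e-20 J = 158.148 meV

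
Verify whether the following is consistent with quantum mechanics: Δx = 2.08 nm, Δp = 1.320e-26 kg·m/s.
No, it violates the uncertainty principle (impossible measurement).

Calculate the product ΔxΔp:
ΔxΔp = (2.080e-09 m) × (1.320e-26 kg·m/s)
ΔxΔp = 2.746e-35 J·s

Compare to the minimum allowed value ℏ/2:
ℏ/2 = 5.273e-35 J·s

Since ΔxΔp = 2.746e-35 J·s < 5.273e-35 J·s = ℏ/2,
the measurement violates the uncertainty principle.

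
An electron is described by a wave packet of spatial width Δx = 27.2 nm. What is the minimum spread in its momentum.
1.939 × 10^-27 kg·m/s

For a wave packet, the spatial width Δx and momentum spread Δp are related by the uncertainty principle:
ΔxΔp ≥ ℏ/2

The minimum momentum spread is:
Δp_min = ℏ/(2Δx)
Δp_min = (1.055e-34 J·s) / (2 × 2.720e-08 m)
Δp_min = 1.939e-27 kg·m/s

A wave packet cannot have both a well-defined position and well-defined momentum.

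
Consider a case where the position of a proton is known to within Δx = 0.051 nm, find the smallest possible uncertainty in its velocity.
618.128 m/s

Using the Heisenberg uncertainty principle and Δp = mΔv:
ΔxΔp ≥ ℏ/2
Δx(mΔv) ≥ ℏ/2

The minimum uncertainty in velocity is:
Δv_min = ℏ/(2mΔx)
Δv_min = (1.055e-34 J·s) / (2 × 1.673e-27 kg × 5.100e-11 m)
Δv_min = 6.181e+02 m/s = 618.128 m/s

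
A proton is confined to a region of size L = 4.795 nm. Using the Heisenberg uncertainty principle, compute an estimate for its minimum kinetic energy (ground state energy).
225.620 neV

Using the uncertainty principle to estimate ground state energy:

1. The position uncertainty is approximately the confinement size:
   Δx ≈ L = 4.795e-09 m

2. From ΔxΔp ≥ ℏ/2, the minimum momentum uncertainty is:
   Δp ≈ ℏ/(2L) = 1.100e-26 kg·m/s

3. The kinetic energy is approximately:
   KE ≈ (Δp)²/(2m) = (1.100e-26)²/(2 × 1.673e-27 kg)
   KE ≈ 3.615e-26 J = 225.620 neV

This is an order-of-magnitude estimate of the ground state energy.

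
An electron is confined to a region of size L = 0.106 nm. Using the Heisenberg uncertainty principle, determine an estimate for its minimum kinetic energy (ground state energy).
847.718 meV

Using the uncertainty principle to estimate ground state energy:

1. The position uncertainty is approximately the confinement size:
   Δx ≈ L = 1.060e-10 m

2. From ΔxΔp ≥ ℏ/2, the minimum momentum uncertainty is:
   Δp ≈ ℏ/(2L) = 4.974e-25 kg·m/s

3. The kinetic energy is approximately:
   KE ≈ (Δp)²/(2m) = (4.974e-25)²/(2 × 9.109e-31 kg)
   KE ≈ 1.358e-19 J = 847.718 meV

This is an order-of-magnitude estimate of the ground state energy.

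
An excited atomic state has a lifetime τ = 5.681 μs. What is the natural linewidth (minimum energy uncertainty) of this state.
57.931 peV

Using the energy-time uncertainty principle:
ΔEΔt ≥ ℏ/2

The lifetime τ represents the time uncertainty Δt.
The natural linewidth (minimum energy uncertainty) is:

ΔE = ℏ/(2τ)
ΔE = (1.055e-34 J·s) / (2 × 5.681e-06 s)
ΔE = 9.282e-30 J = 57.931 peV

This natural linewidth limits the precision of spectroscopic measurements.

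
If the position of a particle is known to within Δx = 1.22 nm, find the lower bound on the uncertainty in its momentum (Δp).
4.322 × 10^-26 kg·m/s

Using the Heisenberg uncertainty principle:
ΔxΔp ≥ ℏ/2

The minimum uncertainty in momentum is:
Δp_min = ℏ/(2Δx)
Δp_min = (1.055e-34 J·s) / (2 × 1.220e-09 m)
Δp_min = 4.322e-26 kg·m/s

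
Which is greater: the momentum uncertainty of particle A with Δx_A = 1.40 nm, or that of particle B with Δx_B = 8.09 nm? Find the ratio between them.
Particle A has the larger minimum momentum uncertainty, by a factor of 5.78.

For each particle, the minimum momentum uncertainty is Δp_min = ℏ/(2Δx):

Particle A: Δp_A = ℏ/(2×1.400e-09 m) = 3.766e-26 kg·m/s
Particle B: Δp_B = ℏ/(2×8.090e-09 m) = 6.518e-27 kg·m/s

Ratio: Δp_A/Δp_B = 5.78

Since Δp_min ∝ 1/Δx, the particle with smaller position uncertainty (A) has larger momentum uncertainty.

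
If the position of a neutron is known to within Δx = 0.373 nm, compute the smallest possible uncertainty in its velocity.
84.400 m/s

Using the Heisenberg uncertainty principle and Δp = mΔv:
ΔxΔp ≥ ℏ/2
Δx(mΔv) ≥ ℏ/2

The minimum uncertainty in velocity is:
Δv_min = ℏ/(2mΔx)
Δv_min = (1.055e-34 J·s) / (2 × 1.675e-27 kg × 3.730e-10 m)
Δv_min = 8.440e+01 m/s = 84.400 m/s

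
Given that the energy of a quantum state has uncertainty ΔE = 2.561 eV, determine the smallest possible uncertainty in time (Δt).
128.507 as

Using the energy-time uncertainty principle:
ΔEΔt ≥ ℏ/2

The minimum uncertainty in time is:
Δt_min = ℏ/(2ΔE)
Δt_min = (1.055e-34 J·s) / (2 × 4.103e-19 J)
Δt_min = 1.285e-16 s = 128.507 as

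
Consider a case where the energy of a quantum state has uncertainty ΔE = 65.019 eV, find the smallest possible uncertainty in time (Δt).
5.062 as

Using the energy-time uncertainty principle:
ΔEΔt ≥ ℏ/2

The minimum uncertainty in time is:
Δt_min = ℏ/(2ΔE)
Δt_min = (1.055e-34 J·s) / (2 × 1.042e-17 J)
Δt_min = 5.062e-18 s = 5.062 as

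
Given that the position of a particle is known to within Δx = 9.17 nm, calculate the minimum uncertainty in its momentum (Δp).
5.750 × 10^-27 kg·m/s

Using the Heisenberg uncertainty principle:
ΔxΔp ≥ ℏ/2

The minimum uncertainty in momentum is:
Δp_min = ℏ/(2Δx)
Δp_min = (1.055e-34 J·s) / (2 × 9.170e-09 m)
Δp_min = 5.750e-27 kg·m/s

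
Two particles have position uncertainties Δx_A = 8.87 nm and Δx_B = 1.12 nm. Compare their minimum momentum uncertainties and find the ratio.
Particle B has the larger minimum momentum uncertainty, by a factor of 7.92.

For each particle, the minimum momentum uncertainty is Δp_min = ℏ/(2Δx):

Particle A: Δp_A = ℏ/(2×8.870e-09 m) = 5.945e-27 kg·m/s
Particle B: Δp_B = ℏ/(2×1.120e-09 m) = 4.708e-26 kg·m/s

Ratio: Δp_B/Δp_A = 7.92

Since Δp_min ∝ 1/Δx, the particle with smaller position uncertainty (B) has larger momentum uncertainty.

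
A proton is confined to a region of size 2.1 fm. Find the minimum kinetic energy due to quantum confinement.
1.176 MeV

Using the uncertainty principle:

1. Position uncertainty: Δx ≈ 2.100e-15 m
2. Minimum momentum uncertainty: Δp = ℏ/(2Δx) = 2.511e-20 kg·m/s
3. Minimum kinetic energy:
   KE = (Δp)²/(2m) = (2.511e-20)²/(2 × 1.673e-27 kg)
   KE = 1.885e-13 J = 1.176 MeV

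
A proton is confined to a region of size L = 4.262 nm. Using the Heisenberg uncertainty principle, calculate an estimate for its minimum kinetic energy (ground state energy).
285.580 neV

Using the uncertainty principle to estimate ground state energy:

1. The position uncertainty is approximately the confinement size:
   Δx ≈ L = 4.262e-09 m

2. From ΔxΔp ≥ ℏ/2, the minimum momentum uncertainty is:
   Δp ≈ ℏ/(2L) = 1.237e-26 kg·m/s

3. The kinetic energy is approximately:
   KE ≈ (Δp)²/(2m) = (1.237e-26)²/(2 × 1.673e-27 kg)
   KE ≈ 4.575e-26 J = 285.580 neV

This is an order-of-magnitude estimate of the ground state energy.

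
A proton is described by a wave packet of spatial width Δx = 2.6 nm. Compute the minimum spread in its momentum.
2.028 × 10^-26 kg·m/s

For a wave packet, the spatial width Δx and momentum spread Δp are related by the uncertainty principle:
ΔxΔp ≥ ℏ/2

The minimum momentum spread is:
Δp_min = ℏ/(2Δx)
Δp_min = (1.055e-34 J·s) / (2 × 2.600e-09 m)
Δp_min = 2.028e-26 kg·m/s

A wave packet cannot have both a well-defined position and well-defined momentum.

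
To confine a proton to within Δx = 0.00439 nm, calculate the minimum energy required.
269.169 meV

Localizing a particle requires giving it sufficient momentum uncertainty:

1. From uncertainty principle: Δp ≥ ℏ/(2Δx)
   Δp_min = (1.055e-34 J·s) / (2 × 4.390e-12 m)
   Δp_min = 1.201e-23 kg·m/s

2. This momentum uncertainty corresponds to kinetic energy:
   KE ≈ (Δp)²/(2m) = (1.201e-23)²/(2 × 1.673e-27 kg)
   KE = 4.313e-20 J = 269.169 meV

Tighter localization requires more energy.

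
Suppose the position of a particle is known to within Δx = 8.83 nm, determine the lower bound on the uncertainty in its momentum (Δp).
5.972 × 10^-27 kg·m/s

Using the Heisenberg uncertainty principle:
ΔxΔp ≥ ℏ/2

The minimum uncertainty in momentum is:
Δp_min = ℏ/(2Δx)
Δp_min = (1.055e-34 J·s) / (2 × 8.830e-09 m)
Δp_min = 5.972e-27 kg·m/s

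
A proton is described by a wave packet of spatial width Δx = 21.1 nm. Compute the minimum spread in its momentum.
2.499 × 10^-27 kg·m/s

For a wave packet, the spatial width Δx and momentum spread Δp are related by the uncertainty principle:
ΔxΔp ≥ ℏ/2

The minimum momentum spread is:
Δp_min = ℏ/(2Δx)
Δp_min = (1.055e-34 J·s) / (2 × 2.110e-08 m)
Δp_min = 2.499e-27 kg·m/s

A wave packet cannot have both a well-defined position and well-defined momentum.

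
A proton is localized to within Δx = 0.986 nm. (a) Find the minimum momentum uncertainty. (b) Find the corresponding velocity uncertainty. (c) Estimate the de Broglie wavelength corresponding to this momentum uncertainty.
(a) Δp_min = 5.348 × 10^-26 kg·m/s
(b) Δv_min = 31.972 m/s
(c) λ_dB = 12.390 nm

Step-by-step:

(a) From the uncertainty principle:
Δp_min = ℏ/(2Δx) = (1.055e-34 J·s)/(2 × 9.860e-10 m) = 5.348e-26 kg·m/s

(b) The velocity uncertainty:
Δv = Δp/m = (5.348e-26 kg·m/s)/(1.673e-27 kg) = 3.197e+01 m/s = 31.972 m/s

(c) The de Broglie wavelength for this momentum:
λ = h/p = (6.626e-34 J·s)/(5.348e-26 kg·m/s) = 1.239e-08 m = 12.390 nm

Note: The de Broglie wavelength is comparable to the localization size, as expected from wave-particle duality.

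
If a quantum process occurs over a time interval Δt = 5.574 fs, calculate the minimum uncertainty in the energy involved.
59.043 meV

Using the energy-time uncertainty principle:
ΔEΔt ≥ ℏ/2

The minimum uncertainty in energy is:
ΔE_min = ℏ/(2Δt)
ΔE_min = (1.055e-34 J·s) / (2 × 5.574e-15 s)
ΔE_min = 9.460e-21 J = 59.043 meV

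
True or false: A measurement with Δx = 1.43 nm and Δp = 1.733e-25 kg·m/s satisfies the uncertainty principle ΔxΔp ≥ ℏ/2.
Yes, it satisfies the uncertainty principle.

Calculate the product ΔxΔp:
ΔxΔp = (1.430e-09 m) × (1.733e-25 kg·m/s)
ΔxΔp = 2.478e-34 J·s

Compare to the minimum allowed value ℏ/2:
ℏ/2 = 5.273e-35 J·s

Since ΔxΔp = 2.478e-34 J·s ≥ 5.273e-35 J·s = ℏ/2,
the measurement satisfies the uncertainty principle.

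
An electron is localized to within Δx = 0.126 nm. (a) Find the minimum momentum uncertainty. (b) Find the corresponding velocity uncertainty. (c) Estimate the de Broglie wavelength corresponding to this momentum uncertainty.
(a) Δp_min = 4.185 × 10^-25 kg·m/s
(b) Δv_min = 459.395 km/s
(c) λ_dB = 1.583 nm

Step-by-step:

(a) From the uncertainty principle:
Δp_min = ℏ/(2Δx) = (1.055e-34 J·s)/(2 × 1.260e-10 m) = 4.185e-25 kg·m/s

(b) The velocity uncertainty:
Δv = Δp/m = (4.185e-25 kg·m/s)/(9.109e-31 kg) = 4.594e+05 m/s = 459.395 km/s

(c) The de Broglie wavelength for this momentum:
λ = h/p = (6.626e-34 J·s)/(4.185e-25 kg·m/s) = 1.583e-09 m = 1.583 nm

Note: The de Broglie wavelength is comparable to the localization size, as expected from wave-particle duality.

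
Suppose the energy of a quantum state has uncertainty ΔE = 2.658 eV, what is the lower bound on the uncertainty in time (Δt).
123.817 as

Using the energy-time uncertainty principle:
ΔEΔt ≥ ℏ/2

The minimum uncertainty in time is:
Δt_min = ℏ/(2ΔE)
Δt_min = (1.055e-34 J·s) / (2 × 4.259e-19 J)
Δt_min = 1.238e-16 s = 123.817 as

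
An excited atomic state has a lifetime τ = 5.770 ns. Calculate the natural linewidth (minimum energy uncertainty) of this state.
57.037 neV

Using the energy-time uncertainty principle:
ΔEΔt ≥ ℏ/2

The lifetime τ represents the time uncertainty Δt.
The natural linewidth (minimum energy uncertainty) is:

ΔE = ℏ/(2τ)
ΔE = (1.055e-34 J·s) / (2 × 5.770e-09 s)
ΔE = 9.138e-27 J = 57.037 neV

This natural linewidth limits the precision of spectroscopic measurements.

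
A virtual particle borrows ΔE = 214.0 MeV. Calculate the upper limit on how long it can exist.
1.538 ys

Using the energy-time uncertainty principle:
ΔEΔt ≥ ℏ/2

For a virtual particle borrowing energy ΔE, the maximum lifetime is:
Δt_max = ℏ/(2ΔE)

Converting energy:
ΔE = 214.0 MeV = 3.429e-11 J

Δt_max = (1.055e-34 J·s) / (2 × 3.429e-11 J)
Δt_max = 1.538e-24 s = 1.538 ys

Virtual particles with higher borrowed energy exist for shorter times.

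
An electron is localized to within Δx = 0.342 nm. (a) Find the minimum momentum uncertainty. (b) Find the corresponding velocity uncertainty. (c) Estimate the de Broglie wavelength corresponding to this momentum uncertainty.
(a) Δp_min = 1.542 × 10^-25 kg·m/s
(b) Δv_min = 169.251 km/s
(c) λ_dB = 4.298 nm

Step-by-step:

(a) From the uncertainty principle:
Δp_min = ℏ/(2Δx) = (1.055e-34 J·s)/(2 × 3.420e-10 m) = 1.542e-25 kg·m/s

(b) The velocity uncertainty:
Δv = Δp/m = (1.542e-25 kg·m/s)/(9.109e-31 kg) = 1.693e+05 m/s = 169.251 km/s

(c) The de Broglie wavelength for this momentum:
λ = h/p = (6.626e-34 J·s)/(1.542e-25 kg·m/s) = 4.298e-09 m = 4.298 nm

Note: The de Broglie wavelength is comparable to the localization size, as expected from wave-particle duality.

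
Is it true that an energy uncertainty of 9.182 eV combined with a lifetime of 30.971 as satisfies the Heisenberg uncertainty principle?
No, it violates the uncertainty relation.

Calculate the product ΔEΔt:
ΔE = 9.182 eV = 1.471e-18 J
ΔEΔt = (1.471e-18 J) × (3.097e-17 s)
ΔEΔt = 4.556e-35 J·s

Compare to the minimum allowed value ℏ/2:
ℏ/2 = 5.273e-35 J·s

Since ΔEΔt = 4.556e-35 J·s < 5.273e-35 J·s = ℏ/2,
this violates the uncertainty relation.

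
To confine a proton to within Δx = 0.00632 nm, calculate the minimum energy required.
129.873 meV

Localizing a particle requires giving it sufficient momentum uncertainty:

1. From uncertainty principle: Δp ≥ ℏ/(2Δx)
   Δp_min = (1.055e-34 J·s) / (2 × 6.320e-12 m)
   Δp_min = 8.343e-24 kg·m/s

2. This momentum uncertainty corresponds to kinetic energy:
   KE ≈ (Δp)²/(2m) = (8.343e-24)²/(2 × 1.673e-27 kg)
   KE = 2.081e-20 J = 129.873 meV

Tighter localization requires more energy.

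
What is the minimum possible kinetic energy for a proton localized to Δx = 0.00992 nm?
52.715 meV

Localizing a particle requires giving it sufficient momentum uncertainty:

1. From uncertainty principle: Δp ≥ ℏ/(2Δx)
   Δp_min = (1.055e-34 J·s) / (2 × 9.920e-12 m)
   Δp_min = 5.315e-24 kg·m/s

2. This momentum uncertainty corresponds to kinetic energy:
   KE ≈ (Δp)²/(2m) = (5.315e-24)²/(2 × 1.673e-27 kg)
   KE = 8.446e-21 J = 52.715 meV

Tighter localization requires more energy.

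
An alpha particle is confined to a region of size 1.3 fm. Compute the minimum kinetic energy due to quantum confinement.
772.668 keV

Using the uncertainty principle:

1. Position uncertainty: Δx ≈ 1.300e-15 m
2. Minimum momentum uncertainty: Δp = ℏ/(2Δx) = 4.056e-20 kg·m/s
3. Minimum kinetic energy:
   KE = (Δp)²/(2m) = (4.056e-20)²/(2 × 6.645e-27 kg)
   KE = 1.238e-13 J = 772.668 keV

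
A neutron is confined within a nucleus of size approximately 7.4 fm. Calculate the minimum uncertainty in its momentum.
7.125 × 10^-21 kg·m/s

Using the Heisenberg uncertainty principle:
ΔxΔp ≥ ℏ/2

With Δx ≈ L = 7.400e-15 m (the confinement size):
Δp_min = ℏ/(2Δx)
Δp_min = (1.055e-34 J·s) / (2 × 7.400e-15 m)
Δp_min = 7.125e-21 kg·m/s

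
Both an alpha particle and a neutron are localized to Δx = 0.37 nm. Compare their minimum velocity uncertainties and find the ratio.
The neutron has the larger minimum velocity uncertainty, by a ratio of 4.0.

For both particles, Δp_min = ℏ/(2Δx) = 1.425e-25 kg·m/s (same for both).

The velocity uncertainty is Δv = Δp/m:
- alpha particle: Δv = 1.425e-25 / 6.645e-27 = 2.145e+01 m/s = 21.447 m/s
- neutron: Δv = 1.425e-25 / 1.675e-27 = 8.508e+01 m/s = 85.084 m/s

Ratio: 8.508e+01 / 2.145e+01 = 4.0

The lighter particle has larger velocity uncertainty because Δv ∝ 1/m.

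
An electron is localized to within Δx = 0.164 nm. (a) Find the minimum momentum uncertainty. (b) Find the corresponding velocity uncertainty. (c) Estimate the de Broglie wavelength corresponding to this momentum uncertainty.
(a) Δp_min = 3.215 × 10^-25 kg·m/s
(b) Δv_min = 352.950 km/s
(c) λ_dB = 2.061 nm

Step-by-step:

(a) From the uncertainty principle:
Δp_min = ℏ/(2Δx) = (1.055e-34 J·s)/(2 × 1.640e-10 m) = 3.215e-25 kg·m/s

(b) The velocity uncertainty:
Δv = Δp/m = (3.215e-25 kg·m/s)/(9.109e-31 kg) = 3.530e+05 m/s = 352.950 km/s

(c) The de Broglie wavelength for this momentum:
λ = h/p = (6.626e-34 J·s)/(3.215e-25 kg·m/s) = 2.061e-09 m = 2.061 nm

Note: The de Broglie wavelength is comparable to the localization size, as expected from wave-particle duality.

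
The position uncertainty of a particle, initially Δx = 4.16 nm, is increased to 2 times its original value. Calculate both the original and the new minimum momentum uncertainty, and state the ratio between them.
Original Δp_min = 1.268 × 10^-26 kg·m/s; new Δp'_min = 6.338 × 10^-27 kg·m/s; ratio Δp'_min/Δp_min = 1/2.

From the uncertainty principle ΔxΔp ≥ ℏ/2, the minimum momentum uncertainty is Δp_min = ℏ/(2Δx).

Original (Δx = 4.16 nm = 4.160e-09 m):
Δp_min = (1.055e-34 J·s)/(2 × 4.160e-09 m) = 1.268e-26 kg·m/s

When Δx → 2Δx:
Δp'_min = ℏ/(2 × 2Δx) = (1/2) × ℏ/(2Δx) = (1/2) × Δp_min
Δp'_min = 1/2 × 1.268e-26 kg·m/s = 6.338e-27 kg·m/s

Since Δp_min ∝ 1/Δx, when Δx is increased to 2 times its original value, Δp_min decreases to 1/2 of its original value.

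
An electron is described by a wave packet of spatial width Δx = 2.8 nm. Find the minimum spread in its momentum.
1.883 × 10^-26 kg·m/s

For a wave packet, the spatial width Δx and momentum spread Δp are related by the uncertainty principle:
ΔxΔp ≥ ℏ/2

The minimum momentum spread is:
Δp_min = ℏ/(2Δx)
Δp_min = (1.055e-34 J·s) / (2 × 2.800e-09 m)
Δp_min = 1.883e-26 kg·m/s

A wave packet cannot have both a well-defined position and well-defined momentum.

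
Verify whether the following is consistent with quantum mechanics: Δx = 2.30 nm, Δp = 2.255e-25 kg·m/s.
Yes, it satisfies the uncertainty principle.

Calculate the product ΔxΔp:
ΔxΔp = (2.300e-09 m) × (2.255e-25 kg·m/s)
ΔxΔp = 5.186e-34 J·s

Compare to the minimum allowed value ℏ/2:
ℏ/2 = 5.273e-35 J·s

Since ΔxΔp = 5.186e-34 J·s ≥ 5.273e-35 J·s = ℏ/2,
the measurement satisfies the uncertainty principle.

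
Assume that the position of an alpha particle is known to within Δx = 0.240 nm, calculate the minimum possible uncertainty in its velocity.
33.065 m/s

Using the Heisenberg uncertainty principle and Δp = mΔv:
ΔxΔp ≥ ℏ/2
Δx(mΔv) ≥ ℏ/2

The minimum uncertainty in velocity is:
Δv_min = ℏ/(2mΔx)
Δv_min = (1.055e-34 J·s) / (2 × 6.645e-27 kg × 2.400e-10 m)
Δv_min = 3.306e+01 m/s = 33.065 m/s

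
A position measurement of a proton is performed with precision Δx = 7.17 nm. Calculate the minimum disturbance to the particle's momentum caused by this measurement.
7.354 × 10^-27 kg·m/s

The uncertainty principle implies that measuring position disturbs momentum:
ΔxΔp ≥ ℏ/2

When we measure position with precision Δx, we necessarily introduce a momentum uncertainty:
Δp ≥ ℏ/(2Δx)
Δp_min = (1.055e-34 J·s) / (2 × 7.170e-09 m)
Δp_min = 7.354e-27 kg·m/s

The more precisely we measure position, the greater the momentum disturbance.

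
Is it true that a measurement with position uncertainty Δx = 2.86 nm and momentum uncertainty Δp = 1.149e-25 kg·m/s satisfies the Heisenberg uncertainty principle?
Yes, it satisfies the uncertainty principle.

Calculate the product ΔxΔp:
ΔxΔp = (2.860e-09 m) × (1.149e-25 kg·m/s)
ΔxΔp = 3.286e-34 J·s

Compare to the minimum allowed value ℏ/2:
ℏ/2 = 5.273e-35 J·s

Since ΔxΔp = 3.286e-34 J·s ≥ 5.273e-35 J·s = ℏ/2,
the measurement satisfies the uncertainty principle.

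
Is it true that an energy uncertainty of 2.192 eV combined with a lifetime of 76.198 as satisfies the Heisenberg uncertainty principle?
No, it violates the uncertainty relation.

Calculate the product ΔEΔt:
ΔE = 2.192 eV = 3.512e-19 J
ΔEΔt = (3.512e-19 J) × (7.620e-17 s)
ΔEΔt = 2.676e-35 J·s

Compare to the minimum allowed value ℏ/2:
ℏ/2 = 5.273e-35 J·s

Since ΔEΔt = 2.676e-35 J·s < 5.273e-35 J·s = ℏ/2,
this violates the uncertainty relation.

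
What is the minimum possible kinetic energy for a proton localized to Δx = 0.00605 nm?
141.724 meV

Localizing a particle requires giving it sufficient momentum uncertainty:

1. From uncertainty principle: Δp ≥ ℏ/(2Δx)
   Δp_min = (1.055e-34 J·s) / (2 × 6.050e-12 m)
   Δp_min = 8.715e-24 kg·m/s

2. This momentum uncertainty corresponds to kinetic energy:
   KE ≈ (Δp)²/(2m) = (8.715e-24)²/(2 × 1.673e-27 kg)
   KE = 2.271e-20 J = 141.724 meV

Tighter localization requires more energy.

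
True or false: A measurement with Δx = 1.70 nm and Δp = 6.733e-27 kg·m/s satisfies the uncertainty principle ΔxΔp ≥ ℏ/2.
No, it violates the uncertainty principle (impossible measurement).

Calculate the product ΔxΔp:
ΔxΔp = (1.700e-09 m) × (6.733e-27 kg·m/s)
ΔxΔp = 1.145e-35 J·s

Compare to the minimum allowed value ℏ/2:
ℏ/2 = 5.273e-35 J·s

Since ΔxΔp = 1.145e-35 J·s < 5.273e-35 J·s = ℏ/2,
the measurement violates the uncertainty principle.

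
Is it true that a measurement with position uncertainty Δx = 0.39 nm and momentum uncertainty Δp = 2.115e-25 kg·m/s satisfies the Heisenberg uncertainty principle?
Yes, it satisfies the uncertainty principle.

Calculate the product ΔxΔp:
ΔxΔp = (3.900e-10 m) × (2.115e-25 kg·m/s)
ΔxΔp = 8.249e-35 J·s

Compare to the minimum allowed value ℏ/2:
ℏ/2 = 5.273e-35 J·s

Since ΔxΔp = 8.249e-35 J·s ≥ 5.273e-35 J·s = ℏ/2,
the measurement satisfies the uncertainty principle.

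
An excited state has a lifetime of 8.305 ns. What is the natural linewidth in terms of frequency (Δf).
9.582 MHz

Using the energy-time uncertainty principle and E = hf:
ΔEΔt ≥ ℏ/2
hΔf·Δt ≥ ℏ/2

The minimum frequency uncertainty is:
Δf = ℏ/(2hτ) = 1/(4πτ)
Δf = 1/(4π × 8.305e-09 s)
Δf = 9.582e+06 Hz = 9.582 MHz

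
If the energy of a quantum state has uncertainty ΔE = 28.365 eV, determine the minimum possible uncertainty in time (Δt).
11.603 as

Using the energy-time uncertainty principle:
ΔEΔt ≥ ℏ/2

The minimum uncertainty in time is:
Δt_min = ℏ/(2ΔE)
Δt_min = (1.055e-34 J·s) / (2 × 4.545e-18 J)
Δt_min = 1.160e-17 s = 11.603 as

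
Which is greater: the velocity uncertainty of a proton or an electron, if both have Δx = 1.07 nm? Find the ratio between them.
The electron has the larger minimum velocity uncertainty, by a ratio of 1836.2.

For both particles, Δp_min = ℏ/(2Δx) = 4.928e-26 kg·m/s (same for both).

The velocity uncertainty is Δv = Δp/m:
- proton: Δv = 4.928e-26 / 1.673e-27 = 2.946e+01 m/s = 29.462 m/s
- electron: Δv = 4.928e-26 / 9.109e-31 = 5.410e+04 m/s = 54.097 km/s

Ratio: 5.410e+04 / 2.946e+01 = 1836.2

The lighter particle has larger velocity uncertainty because Δv ∝ 1/m.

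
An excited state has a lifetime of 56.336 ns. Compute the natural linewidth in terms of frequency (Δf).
1.413 MHz

Using the energy-time uncertainty principle and E = hf:
ΔEΔt ≥ ℏ/2
hΔf·Δt ≥ ℏ/2

The minimum frequency uncertainty is:
Δf = ℏ/(2hτ) = 1/(4πτ)
Δf = 1/(4π × 5.634e-08 s)
Δf = 1.413e+06 Hz = 1.413 MHz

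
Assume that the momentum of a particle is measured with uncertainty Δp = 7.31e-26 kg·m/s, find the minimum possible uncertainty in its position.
721.321 pm

Using the Heisenberg uncertainty principle:
ΔxΔp ≥ ℏ/2

The minimum uncertainty in position is:
Δx_min = ℏ/(2Δp)
Δx_min = (1.055e-34 J·s) / (2 × 7.310e-26 kg·m/s)
Δx_min = 7.213e-10 m = 721.321 pm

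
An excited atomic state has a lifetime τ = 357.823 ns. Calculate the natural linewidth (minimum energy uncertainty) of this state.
919.745 peV

Using the energy-time uncertainty principle:
ΔEΔt ≥ ℏ/2

The lifetime τ represents the time uncertainty Δt.
The natural linewidth (minimum energy uncertainty) is:

ΔE = ℏ/(2τ)
ΔE = (1.055e-34 J·s) / (2 × 3.578e-07 s)
ΔE = 1.474e-28 J = 919.745 peV

This natural linewidth limits the precision of spectroscopic measurements.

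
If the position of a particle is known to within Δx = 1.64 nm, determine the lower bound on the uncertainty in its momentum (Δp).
3.215 × 10^-26 kg·m/s

Using the Heisenberg uncertainty principle:
ΔxΔp ≥ ℏ/2

The minimum uncertainty in momentum is:
Δp_min = ℏ/(2Δx)
Δp_min = (1.055e-34 J·s) / (2 × 1.640e-09 m)
Δp_min = 3.215e-26 kg·m/s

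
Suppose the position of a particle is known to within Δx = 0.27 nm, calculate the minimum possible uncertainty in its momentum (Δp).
1.953 × 10^-25 kg·m/s

Using the Heisenberg uncertainty principle:
ΔxΔp ≥ ℏ/2

The minimum uncertainty in momentum is:
Δp_min = ℏ/(2Δx)
Δp_min = (1.055e-34 J·s) / (2 × 2.700e-10 m)
Δp_min = 1.953e-25 kg·m/s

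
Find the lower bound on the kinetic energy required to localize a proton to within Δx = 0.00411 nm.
307.093 meV

Localizing a particle requires giving it sufficient momentum uncertainty:

1. From uncertainty principle: Δp ≥ ℏ/(2Δx)
   Δp_min = (1.055e-34 J·s) / (2 × 4.110e-12 m)
   Δp_min = 1.283e-23 kg·m/s

2. This momentum uncertainty corresponds to kinetic energy:
   KE ≈ (Δp)²/(2m) = (1.283e-23)²/(2 × 1.673e-27 kg)
   KE = 4.920e-20 J = 307.093 meV

Tighter localization requires more energy.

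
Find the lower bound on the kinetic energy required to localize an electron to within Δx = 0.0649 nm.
2.261 eV

Localizing a particle requires giving it sufficient momentum uncertainty:

1. From uncertainty principle: Δp ≥ ℏ/(2Δx)
   Δp_min = (1.055e-34 J·s) / (2 × 6.490e-11 m)
   Δp_min = 8.125e-25 kg·m/s

2. This momentum uncertainty corresponds to kinetic energy:
   KE ≈ (Δp)²/(2m) = (8.125e-25)²/(2 × 9.109e-31 kg)
   KE = 3.623e-19 J = 2.261 eV

Tighter localization requires more energy.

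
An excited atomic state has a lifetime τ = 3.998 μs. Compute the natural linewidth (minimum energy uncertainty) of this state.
82.318 peV

Using the energy-time uncertainty principle:
ΔEΔt ≥ ℏ/2

The lifetime τ represents the time uncertainty Δt.
The natural linewidth (minimum energy uncertainty) is:

ΔE = ℏ/(2τ)
ΔE = (1.055e-34 J·s) / (2 × 3.998e-06 s)
ΔE = 1.319e-29 J = 82.318 peV

This natural linewidth limits the precision of spectroscopic measurements.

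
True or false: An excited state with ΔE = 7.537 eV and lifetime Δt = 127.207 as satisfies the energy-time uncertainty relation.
Yes, it satisfies the uncertainty relation.

Calculate the product ΔEΔt:
ΔE = 7.537 eV = 1.208e-18 J
ΔEΔt = (1.208e-18 J) × (1.272e-16 s)
ΔEΔt = 1.536e-34 J·s

Compare to the minimum allowed value ℏ/2:
ℏ/2 = 5.273e-35 J·s

Since ΔEΔt = 1.536e-34 J·s ≥ 5.273e-35 J·s = ℏ/2,
this satisfies the uncertainty relation.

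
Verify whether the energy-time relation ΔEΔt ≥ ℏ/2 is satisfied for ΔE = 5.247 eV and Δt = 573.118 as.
Yes, it satisfies the uncertainty relation.

Calculate the product ΔEΔt:
ΔE = 5.247 eV = 8.407e-19 J
ΔEΔt = (8.407e-19 J) × (5.731e-16 s)
ΔEΔt = 4.818e-34 J·s

Compare to the minimum allowed value ℏ/2:
ℏ/2 = 5.273e-35 J·s

Since ΔEΔt = 4.818e-34 J·s ≥ 5.273e-35 J·s = ℏ/2,
this satisfies the uncertainty relation.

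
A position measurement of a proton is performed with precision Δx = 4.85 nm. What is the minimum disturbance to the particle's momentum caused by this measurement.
1.087 × 10^-26 kg·m/s

The uncertainty principle implies that measuring position disturbs momentum:
ΔxΔp ≥ ℏ/2

When we measure position with precision Δx, we necessarily introduce a momentum uncertainty:
Δp ≥ ℏ/(2Δx)
Δp_min = (1.055e-34 J·s) / (2 × 4.850e-09 m)
Δp_min = 1.087e-26 kg·m/s

The more precisely we measure position, the greater the momentum disturbance.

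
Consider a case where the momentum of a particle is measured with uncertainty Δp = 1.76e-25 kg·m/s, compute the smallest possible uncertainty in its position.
299.594 pm

Using the Heisenberg uncertainty principle:
ΔxΔp ≥ ℏ/2

The minimum uncertainty in position is:
Δx_min = ℏ/(2Δp)
Δx_min = (1.055e-34 J·s) / (2 × 1.760e-25 kg·m/s)
Δx_min = 2.996e-10 m = 299.594 pm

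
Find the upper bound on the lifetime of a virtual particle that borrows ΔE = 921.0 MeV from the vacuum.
3.573 × 10^-25 s

Using the energy-time uncertainty principle:
ΔEΔt ≥ ℏ/2

For a virtual particle borrowing energy ΔE, the maximum lifetime is:
Δt_max = ℏ/(2ΔE)

Converting energy:
ΔE = 921.0 MeV = 1.476e-10 J

Δt_max = (1.055e-34 J·s) / (2 × 1.476e-10 J)
Δt_max = 3.573e-25 s = 3.573 × 10^-25 s

Virtual particles with higher borrowed energy exist for shorter times.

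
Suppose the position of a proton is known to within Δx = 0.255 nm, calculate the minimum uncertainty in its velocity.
123.626 m/s

Using the Heisenberg uncertainty principle and Δp = mΔv:
ΔxΔp ≥ ℏ/2
Δx(mΔv) ≥ ℏ/2

The minimum uncertainty in velocity is:
Δv_min = ℏ/(2mΔx)
Δv_min = (1.055e-34 J·s) / (2 × 1.673e-27 kg × 2.550e-10 m)
Δv_min = 1.236e+02 m/s = 123.626 m/s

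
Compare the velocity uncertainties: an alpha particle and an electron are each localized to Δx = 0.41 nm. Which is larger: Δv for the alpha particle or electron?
The electron has the larger minimum velocity uncertainty, by a ratio of 7294.3.

For both particles, Δp_min = ℏ/(2Δx) = 1.286e-25 kg·m/s (same for both).

The velocity uncertainty is Δv = Δp/m:
- alpha particle: Δv = 1.286e-25 / 6.645e-27 = 1.935e+01 m/s = 19.355 m/s
- electron: Δv = 1.286e-25 / 9.109e-31 = 1.412e+05 m/s = 141.180 km/s

Ratio: 1.412e+05 / 1.935e+01 = 7294.3

The lighter particle has larger velocity uncertainty because Δv ∝ 1/m.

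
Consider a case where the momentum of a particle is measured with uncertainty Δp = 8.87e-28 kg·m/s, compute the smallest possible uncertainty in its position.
59.446 nm

Using the Heisenberg uncertainty principle:
ΔxΔp ≥ ℏ/2

The minimum uncertainty in position is:
Δx_min = ℏ/(2Δp)
Δx_min = (1.055e-34 J·s) / (2 × 8.870e-28 kg·m/s)
Δx_min = 5.945e-08 m = 59.446 nm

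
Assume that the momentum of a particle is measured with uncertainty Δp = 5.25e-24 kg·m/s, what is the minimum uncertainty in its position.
10.044 pm

Using the Heisenberg uncertainty principle:
ΔxΔp ≥ ℏ/2

The minimum uncertainty in position is:
Δx_min = ℏ/(2Δp)
Δx_min = (1.055e-34 J·s) / (2 × 5.250e-24 kg·m/s)
Δx_min = 1.004e-11 m = 10.044 pm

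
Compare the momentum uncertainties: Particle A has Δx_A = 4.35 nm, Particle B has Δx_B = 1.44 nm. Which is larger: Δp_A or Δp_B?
Particle B has the larger minimum momentum uncertainty, by a factor of 3.02.

For each particle, the minimum momentum uncertainty is Δp_min = ℏ/(2Δx):

Particle A: Δp_A = ℏ/(2×4.350e-09 m) = 1.212e-26 kg·m/s
Particle B: Δp_B = ℏ/(2×1.440e-09 m) = 3.662e-26 kg·m/s

Ratio: Δp_B/Δp_A = 3.02

Since Δp_min ∝ 1/Δx, the particle with smaller position uncertainty (B) has larger momentum uncertainty.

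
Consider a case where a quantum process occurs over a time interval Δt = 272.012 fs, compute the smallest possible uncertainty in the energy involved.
1.210 meV

Using the energy-time uncertainty principle:
ΔEΔt ≥ ℏ/2

The minimum uncertainty in energy is:
ΔE_min = ℏ/(2Δt)
ΔE_min = (1.055e-34 J·s) / (2 × 2.720e-13 s)
ΔE_min = 1.938e-22 J = 1.210 meV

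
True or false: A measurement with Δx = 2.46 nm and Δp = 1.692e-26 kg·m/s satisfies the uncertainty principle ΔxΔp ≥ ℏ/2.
No, it violates the uncertainty principle (impossible measurement).

Calculate the product ΔxΔp:
ΔxΔp = (2.460e-09 m) × (1.692e-26 kg·m/s)
ΔxΔp = 4.162e-35 J·s

Compare to the minimum allowed value ℏ/2:
ℏ/2 = 5.273e-35 J·s

Since ΔxΔp = 4.162e-35 J·s < 5.273e-35 J·s = ℏ/2,
the measurement violates the uncertainty principle.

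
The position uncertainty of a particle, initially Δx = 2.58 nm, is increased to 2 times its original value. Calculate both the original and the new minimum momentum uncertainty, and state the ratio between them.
Original Δp_min = 2.044 × 10^-26 kg·m/s; new Δp'_min = 1.022 × 10^-26 kg·m/s; ratio Δp'_min/Δp_min = 1/2.

From the uncertainty principle ΔxΔp ≥ ℏ/2, the minimum momentum uncertainty is Δp_min = ℏ/(2Δx).

Original (Δx = 2.58 nm = 2.580e-09 m):
Δp_min = (1.055e-34 J·s)/(2 × 2.580e-09 m) = 2.044e-26 kg·m/s

When Δx → 2Δx:
Δp'_min = ℏ/(2 × 2Δx) = (1/2) × ℏ/(2Δx) = (1/2) × Δp_min
Δp'_min = 1/2 × 2.044e-26 kg·m/s = 1.022e-26 kg·m/s

Since Δp_min ∝ 1/Δx, when Δx is increased to 2 times its original value, Δp_min decreases to 1/2 of its original value.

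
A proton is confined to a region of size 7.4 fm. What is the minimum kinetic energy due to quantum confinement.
94.731 keV

Using the uncertainty principle:

1. Position uncertainty: Δx ≈ 7.400e-15 m
2. Minimum momentum uncertainty: Δp = ℏ/(2Δx) = 7.125e-21 kg·m/s
3. Minimum kinetic energy:
   KE = (Δp)²/(2m) = (7.125e-21)²/(2 × 1.673e-27 kg)
   KE = 1.518e-14 J = 94.731 keV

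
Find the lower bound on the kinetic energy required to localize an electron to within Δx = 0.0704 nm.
1.922 eV

Localizing a particle requires giving it sufficient momentum uncertainty:

1. From uncertainty principle: Δp ≥ ℏ/(2Δx)
   Δp_min = (1.055e-34 J·s) / (2 × 7.040e-11 m)
   Δp_min = 7.490e-25 kg·m/s

2. This momentum uncertainty corresponds to kinetic energy:
   KE ≈ (Δp)²/(2m) = (7.490e-25)²/(2 × 9.109e-31 kg)
   KE = 3.079e-19 J = 1.922 eV

Tighter localization requires more energy.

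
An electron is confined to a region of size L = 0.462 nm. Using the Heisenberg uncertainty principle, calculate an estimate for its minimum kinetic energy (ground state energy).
44.625 meV

Using the uncertainty principle to estimate ground state energy:

1. The position uncertainty is approximately the confinement size:
   Δx ≈ L = 4.620e-10 m

2. From ΔxΔp ≥ ℏ/2, the minimum momentum uncertainty is:
   Δp ≈ ℏ/(2L) = 1.141e-25 kg·m/s

3. The kinetic energy is approximately:
   KE ≈ (Δp)²/(2m) = (1.141e-25)²/(2 × 9.109e-31 kg)
   KE ≈ 7.150e-21 J = 44.625 meV

This is an order-of-magnitude estimate of the ground state energy.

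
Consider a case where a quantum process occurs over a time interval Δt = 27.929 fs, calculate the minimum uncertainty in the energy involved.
11.784 meV

Using the energy-time uncertainty principle:
ΔEΔt ≥ ℏ/2

The minimum uncertainty in energy is:
ΔE_min = ℏ/(2Δt)
ΔE_min = (1.055e-34 J·s) / (2 × 2.793e-14 s)
ΔE_min = 1.888e-21 J = 11.784 meV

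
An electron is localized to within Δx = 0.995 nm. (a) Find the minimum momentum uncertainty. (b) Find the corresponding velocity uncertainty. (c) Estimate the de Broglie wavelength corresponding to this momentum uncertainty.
(a) Δp_min = 5.299 × 10^-26 kg·m/s
(b) Δv_min = 58.175 km/s
(c) λ_dB = 12.504 nm

Step-by-step:

(a) From the uncertainty principle:
Δp_min = ℏ/(2Δx) = (1.055e-34 J·s)/(2 × 9.950e-10 m) = 5.299e-26 kg·m/s

(b) The velocity uncertainty:
Δv = Δp/m = (5.299e-26 kg·m/s)/(9.109e-31 kg) = 5.817e+04 m/s = 58.175 km/s

(c) The de Broglie wavelength for this momentum:
λ = h/p = (6.626e-34 J·s)/(5.299e-26 kg·m/s) = 1.250e-08 m = 12.504 nm

Note: The de Broglie wavelength is comparable to the localization size, as expected from wave-particle duality.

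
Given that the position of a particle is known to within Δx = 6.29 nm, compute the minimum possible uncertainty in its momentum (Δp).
8.383 × 10^-27 kg·m/s

Using the Heisenberg uncertainty principle:
ΔxΔp ≥ ℏ/2

The minimum uncertainty in momentum is:
Δp_min = ℏ/(2Δx)
Δp_min = (1.055e-34 J·s) / (2 × 6.290e-09 m)
Δp_min = 8.383e-27 kg·m/s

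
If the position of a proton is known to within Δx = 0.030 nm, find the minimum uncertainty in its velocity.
1.051 km/s

Using the Heisenberg uncertainty principle and Δp = mΔv:
ΔxΔp ≥ ℏ/2
Δx(mΔv) ≥ ℏ/2

The minimum uncertainty in velocity is:
Δv_min = ℏ/(2mΔx)
Δv_min = (1.055e-34 J·s) / (2 × 1.673e-27 kg × 3.000e-11 m)
Δv_min = 1.051e+03 m/s = 1.051 km/s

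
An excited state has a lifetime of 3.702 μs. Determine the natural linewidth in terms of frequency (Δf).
21.496 kHz

Using the energy-time uncertainty principle and E = hf:
ΔEΔt ≥ ℏ/2
hΔf·Δt ≥ ℏ/2

The minimum frequency uncertainty is:
Δf = ℏ/(2hτ) = 1/(4πτ)
Δf = 1/(4π × 3.702e-06 s)
Δf = 2.150e+04 Hz = 21.496 kHz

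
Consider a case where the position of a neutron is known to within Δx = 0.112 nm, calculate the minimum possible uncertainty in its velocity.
281.081 m/s

Using the Heisenberg uncertainty principle and Δp = mΔv:
ΔxΔp ≥ ℏ/2
Δx(mΔv) ≥ ℏ/2

The minimum uncertainty in velocity is:
Δv_min = ℏ/(2mΔx)
Δv_min = (1.055e-34 J·s) / (2 × 1.675e-27 kg × 1.120e-10 m)
Δv_min = 2.811e+02 m/s = 281.081 m/s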